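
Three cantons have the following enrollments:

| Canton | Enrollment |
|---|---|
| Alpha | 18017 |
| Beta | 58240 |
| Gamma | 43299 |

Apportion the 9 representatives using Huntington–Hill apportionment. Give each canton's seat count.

With divisor 12881: modified quotas Alpha 1.399, Beta 4.521, Gamma 3.361.
Geometric-mean thresholds: Alpha √(1·2)=1.414, Beta √(4·5)=4.472, Gamma √(3·4)=3.464.
Each quota rounded against its threshold gives Alpha 1, Beta 5, Gamma 3 (total 9).

Alpha: 1, Beta: 5, Gamma: 3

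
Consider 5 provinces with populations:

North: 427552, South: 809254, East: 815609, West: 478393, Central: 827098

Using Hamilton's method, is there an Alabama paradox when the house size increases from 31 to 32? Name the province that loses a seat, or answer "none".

At 31 seats: North 4, South 7, East 8, West 4, Central 8.
At 32 seats: North 4, South 8, East 8, West 4, Central 8.
No province's allocation decreased.

none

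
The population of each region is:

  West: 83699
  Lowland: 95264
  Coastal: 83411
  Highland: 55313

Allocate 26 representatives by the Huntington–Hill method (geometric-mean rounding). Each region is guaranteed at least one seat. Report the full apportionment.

With divisor 12549: modified quotas West 6.670, Lowland 7.591, Coastal 6.647, Highland 4.408.
Geometric-mean thresholds: West √(6·7)=6.481, Lowland √(7·8)=7.483, Coastal √(6·7)=6.481, Highland √(4·5)=4.472.
Each quota rounded against its threshold gives West 7, Lowland 8, Coastal 7, Highland 4 (total 26).

West 7, Lowland 8, Coastal 7, Highland 4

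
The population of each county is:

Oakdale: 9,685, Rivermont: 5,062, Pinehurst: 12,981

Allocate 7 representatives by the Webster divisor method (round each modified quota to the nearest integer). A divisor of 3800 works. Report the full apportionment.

Oakdale 3, Rivermont 1, Pinehurst 3

With modified divisor 3800: modified quotas Oakdale 2.549, Rivermont 1.332, Pinehurst 3.416.
Rounding to the nearest integer: Oakdale 3, Rivermont 1, Pinehurst 3 (total 7).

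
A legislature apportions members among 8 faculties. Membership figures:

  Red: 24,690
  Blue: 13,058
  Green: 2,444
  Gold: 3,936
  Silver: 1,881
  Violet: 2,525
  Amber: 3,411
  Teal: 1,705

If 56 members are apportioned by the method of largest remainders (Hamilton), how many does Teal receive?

2

The standard divisor is 53650/56 ≈ 958.036.
Standard quotas: Red 25.7715, Blue 13.6300, Green 2.5511, Gold 4.1084, Silver 1.9634, Violet 2.6356, Amber 3.5604, Teal 1.7797.
Lower quotas: Red 25, Blue 13, Green 2, Gold 4, Silver 1, Violet 2, Amber 3, Teal 1 (sum 51, leaving 5 seats).
Remainders in descending order: Silver 0.9634, Teal 0.7797, Red 0.7715, Violet 0.6356, Blue 0.6300, Amber 0.5604, Green 0.5511, Gold 0.1084.
Largest remainders: Silver, Teal, Red, Violet, Blue receive the extra seats.
Teal receives 2.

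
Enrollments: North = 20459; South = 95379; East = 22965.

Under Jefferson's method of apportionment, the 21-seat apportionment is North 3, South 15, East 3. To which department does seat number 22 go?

South

Priority for the next seat is population ÷ (current seats + 1).
Priorities: North 5114.750, South 5961.188, East 5741.250.
Highest priority: South.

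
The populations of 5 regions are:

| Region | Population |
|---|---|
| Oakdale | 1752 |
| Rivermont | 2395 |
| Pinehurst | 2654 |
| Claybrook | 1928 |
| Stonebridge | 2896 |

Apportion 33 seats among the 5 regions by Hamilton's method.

Oakdale 5, Rivermont 7, Pinehurst 8, Claybrook 5, Stonebridge 8

The standard divisor is 11625/33 ≈ 352.273.
Standard quotas: Oakdale 4.973, Rivermont 6.799, Pinehurst 7.534, Claybrook 5.473, Stonebridge 8.221.
Lower quotas: Oakdale 4, Rivermont 6, Pinehurst 7, Claybrook 5, Stonebridge 8 (sum 30, leaving 3 seats).
Remainders in descending order: Oakdale 0.973, Rivermont 0.799, Pinehurst 0.534, Claybrook 0.473, Stonebridge 0.221.
Largest remainders: Oakdale, Rivermont, Pinehurst receive the extra seats.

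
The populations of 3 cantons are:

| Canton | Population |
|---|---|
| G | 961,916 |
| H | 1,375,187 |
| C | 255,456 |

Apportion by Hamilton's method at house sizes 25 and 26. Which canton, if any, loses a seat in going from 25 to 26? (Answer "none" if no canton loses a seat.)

At 25 seats: G 9, H 13, C 3.
At 26 seats: G 10, H 14, C 2.
C drops from 3 to 2.

C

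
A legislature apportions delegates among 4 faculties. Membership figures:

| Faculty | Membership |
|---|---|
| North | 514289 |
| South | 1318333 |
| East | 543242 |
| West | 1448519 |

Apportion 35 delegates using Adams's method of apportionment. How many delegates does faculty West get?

Standard divisor 3824383/35 ≈ 109268.086; standard quotas: North 4.707, South 12.065, East 4.972, West 13.257.
Rounding up gives 5, 13, 5, 14 = 37 seats, so the divisor must be adjusted.
With modified divisor 115600: modified quotas North 4.449, South 11.404, East 4.699, West 12.530.
Rounding up: North 5, South 12, East 5, West 13 (total 35).
West receives 13.

13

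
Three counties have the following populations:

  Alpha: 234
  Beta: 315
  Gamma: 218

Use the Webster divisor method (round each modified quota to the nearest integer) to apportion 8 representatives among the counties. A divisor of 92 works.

With modified divisor 92: modified quotas Alpha 2.543, Beta 3.424, Gamma 2.370.
Rounding to the nearest integer: Alpha 3, Beta 3, Gamma 2 (total 8).

Alpha 3; Beta 3; Gamma 2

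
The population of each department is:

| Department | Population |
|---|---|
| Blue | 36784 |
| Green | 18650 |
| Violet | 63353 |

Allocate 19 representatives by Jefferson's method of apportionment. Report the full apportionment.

Blue 6, Green 3, Violet 10

Standard divisor 118787/19 ≈ 6251.947; standard quotas: Blue 5.884, Green 2.983, Violet 10.133.
Rounding down gives 5, 2, 10 = 17 seats, so the divisor must be adjusted.
With modified divisor 5900: modified quotas Blue 6.235, Green 3.161, Violet 10.738.
Rounding down: Blue 6, Green 3, Violet 10 (total 19).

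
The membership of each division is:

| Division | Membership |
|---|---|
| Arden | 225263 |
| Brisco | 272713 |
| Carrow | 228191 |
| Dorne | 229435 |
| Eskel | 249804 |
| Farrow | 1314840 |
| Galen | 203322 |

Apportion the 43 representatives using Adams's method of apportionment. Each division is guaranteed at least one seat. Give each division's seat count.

Standard divisor 2723568/43 ≈ 63338.791; standard quotas: Arden 3.556, Brisco 4.306, Carrow 3.603, Dorne 3.622, Eskel 3.944, Farrow 20.759, Galen 3.210.
Rounding up gives 4, 5, 4, 4, 4, 21, 4 = 46 seats, so the divisor must be adjusted.
With modified divisor 68700: modified quotas Arden 3.279, Brisco 3.970, Carrow 3.322, Dorne 3.340, Eskel 3.636, Farrow 19.139, Galen 2.960.
Rounding up: Arden 4, Brisco 4, Carrow 4, Dorne 4, Eskel 4, Farrow 20, Galen 3 (total 43).

Arden: 4; Brisco: 4; Carrow: 4; Dorne: 4; Eskel: 4; Farrow: 20; Galen: 3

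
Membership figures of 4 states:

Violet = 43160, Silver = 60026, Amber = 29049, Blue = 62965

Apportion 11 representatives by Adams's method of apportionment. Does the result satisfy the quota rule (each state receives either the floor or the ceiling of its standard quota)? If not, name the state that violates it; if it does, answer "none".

none

Standard quotas: Violet 2.432, Silver 3.383, Amber 1.637, Blue 3.548.
Adams allocation: Violet 3, Silver 3, Amber 2, Blue 3.
Every allocation lies between the lower and upper quota.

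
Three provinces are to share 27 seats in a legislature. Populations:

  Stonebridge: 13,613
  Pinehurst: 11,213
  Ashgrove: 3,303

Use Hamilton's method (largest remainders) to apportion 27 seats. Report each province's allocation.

Standard divisor: 28129 ÷ 27 ≈ 1041.815.
Standard quotas: Stonebridge 13.0666, Pinehurst 10.7629, Ashgrove 3.1704.
Lower quotas: Stonebridge 13, Pinehurst 10, Ashgrove 3 (sum 26, leaving 1 seat).
Remainders in descending order: Pinehurst 0.7629, Ashgrove 0.1704, Stonebridge 0.0666.
The surplus seat goes to Pinehurst.

Stonebridge 13; Pinehurst 11; Ashgrove 3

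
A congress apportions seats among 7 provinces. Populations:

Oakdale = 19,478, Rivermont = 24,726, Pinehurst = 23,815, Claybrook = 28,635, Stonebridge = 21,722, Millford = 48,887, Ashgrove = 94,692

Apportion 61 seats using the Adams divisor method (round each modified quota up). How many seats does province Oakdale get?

5

Standard divisor 261955/61 ≈ 4294.344; standard quotas: Oakdale 4.536, Rivermont 5.758, Pinehurst 5.546, Claybrook 6.668, Stonebridge 5.058, Millford 11.384, Ashgrove 22.050.
Rounding up gives 5, 6, 6, 7, 6, 12, 23 = 65 seats, so the divisor must be adjusted.
With modified divisor 4600: modified quotas Oakdale 4.234, Rivermont 5.375, Pinehurst 5.177, Claybrook 6.225, Stonebridge 4.722, Millford 10.628, Ashgrove 20.585.
Rounding up: Oakdale 5, Rivermont 6, Pinehurst 6, Claybrook 7, Stonebridge 5, Millford 11, Ashgrove 21 (total 61).
Oakdale receives 5.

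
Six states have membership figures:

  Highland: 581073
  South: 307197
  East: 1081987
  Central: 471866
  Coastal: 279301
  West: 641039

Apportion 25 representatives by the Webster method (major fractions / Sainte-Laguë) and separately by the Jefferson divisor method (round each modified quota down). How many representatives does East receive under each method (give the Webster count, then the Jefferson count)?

8 and 9

Webster: Highland 4, South 2, East 8, Central 4, Coastal 2, West 5.
Jefferson: Highland 4, South 2, East 9, Central 3, Coastal 2, West 5.
East gets 8 under Webster and 9 under Jefferson.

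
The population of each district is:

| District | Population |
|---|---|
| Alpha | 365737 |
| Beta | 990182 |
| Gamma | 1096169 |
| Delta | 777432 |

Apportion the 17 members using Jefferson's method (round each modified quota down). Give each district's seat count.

Alpha=2; Beta=5; Gamma=6; Delta=4

Standard divisor 3229520/17 ≈ 189971.765; standard quotas: Alpha 1.925, Beta 5.212, Gamma 5.770, Delta 4.092.
Rounding down gives 1, 5, 5, 4 = 15 seats, so the divisor must be adjusted.
With modified divisor 173900: modified quotas Alpha 2.103, Beta 5.694, Gamma 6.303, Delta 4.471.
Rounding down: Alpha 2, Beta 5, Gamma 6, Delta 4 (total 17).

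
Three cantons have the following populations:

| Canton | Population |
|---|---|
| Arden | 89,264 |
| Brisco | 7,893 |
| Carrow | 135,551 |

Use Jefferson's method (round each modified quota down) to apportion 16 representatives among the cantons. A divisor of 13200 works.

With modified divisor 13200: modified quotas Arden 6.762, Brisco 0.598, Carrow 10.269.
Rounding down: Arden 6, Brisco 0, Carrow 10 (total 16).

Arden 6, Brisco 0, Carrow 10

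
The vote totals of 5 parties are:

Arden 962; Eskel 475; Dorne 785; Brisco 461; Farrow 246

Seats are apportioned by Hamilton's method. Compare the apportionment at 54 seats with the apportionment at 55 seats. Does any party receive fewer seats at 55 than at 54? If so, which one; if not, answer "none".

Farrow

At 54 seats: Arden 18, Eskel 9, Dorne 14, Brisco 8, Farrow 5.
At 55 seats: Arden 18, Eskel 9, Dorne 15, Brisco 9, Farrow 4.
Farrow drops from 5 to 4.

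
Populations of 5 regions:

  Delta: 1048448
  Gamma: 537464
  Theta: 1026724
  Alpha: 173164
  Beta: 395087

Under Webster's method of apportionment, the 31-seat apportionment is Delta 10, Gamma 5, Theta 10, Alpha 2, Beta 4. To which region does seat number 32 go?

Delta

Priority for the next seat is population ÷ (current seats + 0.5).
Priorities: Delta 99852.190, Gamma 97720.727, Theta 97783.238, Alpha 69265.600, Beta 87797.111.
Highest priority: Delta.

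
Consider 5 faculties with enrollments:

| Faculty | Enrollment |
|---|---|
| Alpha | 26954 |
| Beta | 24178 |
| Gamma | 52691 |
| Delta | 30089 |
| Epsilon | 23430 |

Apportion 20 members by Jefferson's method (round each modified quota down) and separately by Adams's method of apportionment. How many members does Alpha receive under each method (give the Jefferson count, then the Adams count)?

Jefferson: Alpha 3, Beta 3, Gamma 7, Delta 4, Epsilon 3.
Adams: Alpha 4, Beta 3, Gamma 6, Delta 4, Epsilon 3.
Alpha gets 3 under Jefferson and 4 under Adams.

3 and 4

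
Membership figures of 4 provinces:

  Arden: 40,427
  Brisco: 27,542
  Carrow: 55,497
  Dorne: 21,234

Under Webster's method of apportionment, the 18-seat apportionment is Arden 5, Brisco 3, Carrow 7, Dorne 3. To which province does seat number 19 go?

Priority for the next seat is population ÷ (current seats + 0.5).
Priorities: Arden 7350.364, Brisco 7869.143, Carrow 7399.600, Dorne 6066.857.
Highest priority: Brisco.

Brisco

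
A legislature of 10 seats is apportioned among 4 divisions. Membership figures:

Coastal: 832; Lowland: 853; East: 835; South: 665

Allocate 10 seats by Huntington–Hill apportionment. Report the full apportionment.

Coastal 2; Lowland 3; East 3; South 2

With divisor 340: modified quotas Coastal 2.447, Lowland 2.509, East 2.456, South 1.956.
Geometric-mean thresholds: Coastal √(2·3)=2.449, Lowland √(2·3)=2.449, East √(2·3)=2.449, South √(1·2)=1.414.
Each quota rounded against its threshold gives Coastal 2, Lowland 3, East 3, South 2 (total 10).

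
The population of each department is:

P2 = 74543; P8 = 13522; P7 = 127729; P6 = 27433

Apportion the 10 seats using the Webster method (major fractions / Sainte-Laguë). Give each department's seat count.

P2=3, P8=1, P7=5, P6=1

Standard divisor 243227/10 ≈ 24322.7; standard quotas: P2 3.065, P8 0.556, P7 5.251, P6 1.128.
Rounding to the nearest integer gives P2 3, P8 1, P7 5, P6 1 — total 10, matching the house size, so no adjustment is needed.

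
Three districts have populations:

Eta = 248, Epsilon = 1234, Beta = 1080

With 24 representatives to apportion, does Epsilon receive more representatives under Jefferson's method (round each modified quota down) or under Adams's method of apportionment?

Jefferson: Eta 2, Epsilon 12, Beta 10.
Adams: Eta 3, Epsilon 11, Beta 10.
Epsilon gets 12 under Jefferson and 11 under Adams.

Jefferson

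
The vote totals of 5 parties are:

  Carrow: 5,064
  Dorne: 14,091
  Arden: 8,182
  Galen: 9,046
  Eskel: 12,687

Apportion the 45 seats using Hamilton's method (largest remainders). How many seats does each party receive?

Carrow 5, Dorne 13, Arden 7, Galen 8, Eskel 12

Total 49070; standard divisor 49070/45 ≈ 1090.444.
Standard quotas: Carrow 4.6440, Dorne 12.9223, Arden 7.5034, Galen 8.2957, Eskel 11.6347.
Lower quotas: Carrow 4, Dorne 12, Arden 7, Galen 8, Eskel 11 (sum 42, leaving 3 seats).
Remainders in descending order: Dorne 0.9223, Carrow 0.6440, Eskel 0.6347, Arden 0.5034, Galen 0.2957.
The surplus seats go to Dorne, Carrow, Eskel.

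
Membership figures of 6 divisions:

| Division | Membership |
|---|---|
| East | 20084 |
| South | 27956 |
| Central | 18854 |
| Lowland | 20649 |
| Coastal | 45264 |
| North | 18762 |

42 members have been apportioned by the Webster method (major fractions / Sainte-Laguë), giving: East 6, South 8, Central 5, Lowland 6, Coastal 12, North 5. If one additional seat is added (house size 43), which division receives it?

Priority for the next seat is population ÷ (current seats + 0.5).
Priorities: East 3089.846, South 3288.941, Central 3428.000, Lowland 3176.769, Coastal 3621.120, North 3411.273.
Highest priority: Coastal.

Coastal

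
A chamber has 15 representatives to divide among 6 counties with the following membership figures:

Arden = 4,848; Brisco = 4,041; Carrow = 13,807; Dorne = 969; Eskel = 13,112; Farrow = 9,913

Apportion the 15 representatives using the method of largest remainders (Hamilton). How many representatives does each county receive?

Total 46690; standard divisor 46690/15 ≈ 3112.667.
Standard quotas: Arden 1.5575, Brisco 1.2982, Carrow 4.4357, Dorne 0.3113, Eskel 4.2125, Farrow 3.1847.
Lower quotas: Arden 1, Brisco 1, Carrow 4, Dorne 0, Eskel 4, Farrow 3 (sum 13, leaving 2 seats).
Remainders in descending order: Arden 0.5575, Carrow 0.4357, Dorne 0.3113, Brisco 0.2982, Eskel 0.2125, Farrow 0.1847.
Largest remainders: Arden, Carrow receive the extra seats.

Arden=2, Brisco=1, Carrow=5, Dorne=0, Eskel=4, Farrow=3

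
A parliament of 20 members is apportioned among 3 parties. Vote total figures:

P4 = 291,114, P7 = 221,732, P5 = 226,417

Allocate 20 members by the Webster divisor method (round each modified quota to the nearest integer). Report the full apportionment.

Standard divisor 739263/20 ≈ 36963.15; standard quotas: P4 7.876, P7 5.999, P5 6.125.
Rounding to the nearest integer gives P4 8, P7 6, P5 6 — total 20, matching the house size, so no adjustment is needed.

P4 8, P7 6, P5 6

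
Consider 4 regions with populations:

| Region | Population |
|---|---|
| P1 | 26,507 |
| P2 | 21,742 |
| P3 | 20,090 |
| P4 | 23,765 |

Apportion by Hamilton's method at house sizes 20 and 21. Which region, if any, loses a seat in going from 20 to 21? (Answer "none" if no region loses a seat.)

At 20 seats: P1 6, P2 5, P3 4, P4 5.
At 21 seats: P1 6, P2 5, P3 5, P4 5.
No region's allocation decreased.

none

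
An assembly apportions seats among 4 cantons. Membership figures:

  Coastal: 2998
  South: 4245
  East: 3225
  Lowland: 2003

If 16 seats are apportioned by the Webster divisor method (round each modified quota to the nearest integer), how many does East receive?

4

Standard divisor 12471/16 ≈ 779.438; standard quotas: Coastal 3.846, South 5.446, East 4.138, Lowland 2.570.
Rounding to the nearest integer gives Coastal 4, South 5, East 4, Lowland 3 — total 16, matching the house size, so no adjustment is needed.
East receives 4.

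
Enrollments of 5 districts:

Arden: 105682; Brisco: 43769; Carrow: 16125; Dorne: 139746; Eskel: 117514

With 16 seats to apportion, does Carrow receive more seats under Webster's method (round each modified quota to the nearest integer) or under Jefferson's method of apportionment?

Webster: Arden 4, Brisco 2, Carrow 1, Dorne 5, Eskel 4.
Jefferson: Arden 4, Brisco 1, Carrow 0, Dorne 6, Eskel 5.
Carrow gets 1 under Webster and 0 under Jefferson.

Webster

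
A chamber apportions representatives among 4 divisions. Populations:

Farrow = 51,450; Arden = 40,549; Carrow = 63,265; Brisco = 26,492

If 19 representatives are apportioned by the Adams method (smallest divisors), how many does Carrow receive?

Standard divisor 181756/19 ≈ 9566.105; standard quotas: Farrow 5.378, Arden 4.239, Carrow 6.613, Brisco 2.769.
Rounding up gives 6, 5, 7, 3 = 21 seats, so the divisor must be adjusted.
With modified divisor 10400: modified quotas Farrow 4.947, Arden 3.899, Carrow 6.083, Brisco 2.547.
Rounding up: Farrow 5, Arden 4, Carrow 7, Brisco 3 (total 19).
Carrow receives 7.

7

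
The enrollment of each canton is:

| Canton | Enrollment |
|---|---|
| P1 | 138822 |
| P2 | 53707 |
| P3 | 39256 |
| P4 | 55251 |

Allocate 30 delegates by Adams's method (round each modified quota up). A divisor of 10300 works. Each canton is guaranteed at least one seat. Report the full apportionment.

P1 14, P2 6, P3 4, P4 6

With modified divisor 10300: modified quotas P1 13.478, P2 5.214, P3 3.811, P4 5.364.
Rounding up: P1 14, P2 6, P3 4, P4 6 (total 30).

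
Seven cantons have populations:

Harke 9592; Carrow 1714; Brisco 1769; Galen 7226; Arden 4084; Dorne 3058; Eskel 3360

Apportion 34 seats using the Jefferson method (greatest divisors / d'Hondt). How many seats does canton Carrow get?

Standard divisor 30803/34 ≈ 905.971; standard quotas: Harke 10.588, Carrow 1.892, Brisco 1.953, Galen 7.976, Arden 4.508, Dorne 3.375, Eskel 3.709.
Rounding down gives 10, 1, 1, 7, 4, 3, 3 = 29 seats, so the divisor must be adjusted.
With modified divisor 830: modified quotas Harke 11.557, Carrow 2.065, Brisco 2.131, Galen 8.706, Arden 4.920, Dorne 3.684, Eskel 4.048.
Rounding down: Harke 11, Carrow 2, Brisco 2, Galen 8, Arden 4, Dorne 3, Eskel 4 (total 34).
Carrow receives 2.

2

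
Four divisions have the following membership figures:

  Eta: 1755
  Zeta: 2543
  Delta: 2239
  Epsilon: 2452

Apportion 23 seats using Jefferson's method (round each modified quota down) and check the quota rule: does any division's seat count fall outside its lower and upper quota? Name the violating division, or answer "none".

Standard quotas: Eta 4.490, Zeta 6.507, Delta 5.729, Epsilon 6.274.
Jefferson allocation: Eta 4, Zeta 7, Delta 6, Epsilon 6.
Every allocation lies between the lower and upper quota.

none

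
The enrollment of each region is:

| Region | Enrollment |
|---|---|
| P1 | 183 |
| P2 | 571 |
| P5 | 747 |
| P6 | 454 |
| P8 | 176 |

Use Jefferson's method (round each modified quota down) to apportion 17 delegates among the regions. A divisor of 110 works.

P1=1, P2=5, P5=6, P6=4, P8=1

With modified divisor 110: modified quotas P1 1.664, P2 5.191, P5 6.791, P6 4.127, P8 1.600.
Rounding down: P1 1, P2 5, P5 6, P6 4, P8 1 (total 17).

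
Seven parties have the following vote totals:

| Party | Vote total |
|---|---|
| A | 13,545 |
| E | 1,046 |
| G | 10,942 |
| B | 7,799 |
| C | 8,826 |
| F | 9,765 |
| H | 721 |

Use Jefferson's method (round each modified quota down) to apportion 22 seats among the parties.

Standard divisor 52644/22 ≈ 2392.909; standard quotas: A 5.660, E 0.437, G 4.573, B 3.259, C 3.688, F 4.081, H 0.301.
Rounding down gives 5, 0, 4, 3, 3, 4, 0 = 19 seats, so the divisor must be adjusted.
With modified divisor 2100: modified quotas A 6.450, E 0.498, G 5.210, B 3.714, C 4.203, F 4.650, H 0.343.
Rounding down: A 6, E 0, G 5, B 3, C 4, F 4, H 0 (total 22).

A 6, E 0, G 5, B 3, C 4, F 4, H 0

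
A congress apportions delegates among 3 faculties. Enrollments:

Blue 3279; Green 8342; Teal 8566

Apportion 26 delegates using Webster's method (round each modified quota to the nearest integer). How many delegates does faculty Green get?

Standard divisor 20187/26 ≈ 776.423; standard quotas: Blue 4.223, Green 10.744, Teal 11.033.
Rounding to the nearest integer gives Blue 4, Green 11, Teal 11 — total 26, matching the house size, so no adjustment is needed.
Green receives 11.

11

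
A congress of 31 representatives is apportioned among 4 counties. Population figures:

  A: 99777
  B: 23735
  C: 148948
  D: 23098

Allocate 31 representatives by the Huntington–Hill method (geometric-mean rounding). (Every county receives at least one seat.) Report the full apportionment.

With divisor 9564: modified quotas A 10.433, B 2.482, C 15.574, D 2.415.
Geometric-mean thresholds: A √(10·11)=10.488, B √(2·3)=2.449, C √(15·16)=15.492, D √(2·3)=2.449.
Each quota rounded against its threshold gives A 10, B 3, C 16, D 2 (total 31).

A: 10, B: 3, C: 16, D: 2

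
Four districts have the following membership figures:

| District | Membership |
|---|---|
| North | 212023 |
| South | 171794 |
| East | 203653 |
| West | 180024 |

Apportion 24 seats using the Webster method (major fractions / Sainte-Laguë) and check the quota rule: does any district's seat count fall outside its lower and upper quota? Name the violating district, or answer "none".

none

Standard quotas: North 6.630, South 5.372, East 6.368, West 5.629.
Webster allocation: North 7, South 5, East 6, West 6.
Every allocation lies between the lower and upper quota.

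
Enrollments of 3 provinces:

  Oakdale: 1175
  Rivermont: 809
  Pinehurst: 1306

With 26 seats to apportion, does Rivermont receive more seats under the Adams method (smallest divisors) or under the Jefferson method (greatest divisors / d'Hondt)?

Adams: Oakdale 9, Rivermont 7, Pinehurst 10.
Jefferson: Oakdale 9, Rivermont 6, Pinehurst 11.
Rivermont gets 7 under Adams and 6 under Jefferson.

Adams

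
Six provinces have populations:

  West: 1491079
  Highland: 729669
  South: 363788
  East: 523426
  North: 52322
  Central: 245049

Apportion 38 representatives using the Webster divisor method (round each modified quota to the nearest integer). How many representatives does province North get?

Standard divisor 3405333/38 ≈ 89614.026; standard quotas: West 16.639, Highland 8.142, South 4.059, East 5.841, North 0.584, Central 2.734.
Rounding to the nearest integer gives 17, 8, 4, 6, 1, 3 = 39 seats, so the divisor must be adjusted.
With modified divisor 92800: modified quotas West 16.068, Highland 7.863, South 3.920, East 5.640, North 0.564, Central 2.641.
Rounding to the nearest integer: West 16, Highland 8, South 4, East 6, North 1, Central 3 (total 38).
North receives 1.

1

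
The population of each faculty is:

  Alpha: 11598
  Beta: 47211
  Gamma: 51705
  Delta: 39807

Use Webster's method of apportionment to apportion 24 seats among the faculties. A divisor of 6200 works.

With modified divisor 6200: modified quotas Alpha 1.871, Beta 7.615, Gamma 8.340, Delta 6.420.
Rounding to the nearest integer: Alpha 2, Beta 8, Gamma 8, Delta 6 (total 24).

Alpha=2; Beta=8; Gamma=8; Delta=6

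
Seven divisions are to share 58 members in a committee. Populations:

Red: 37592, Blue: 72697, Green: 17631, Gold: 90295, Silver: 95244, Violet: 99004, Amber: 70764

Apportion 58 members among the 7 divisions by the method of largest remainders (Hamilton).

Red 5, Blue 9, Green 2, Gold 11, Silver 11, Violet 12, Amber 8

Standard divisor: 483227 ÷ 58 ≈ 8331.5.
Standard quotas: Red 4.5120, Blue 8.7256, Green 2.1162, Gold 10.8378, Silver 11.4318, Violet 11.8831, Amber 8.4935.
Lower quotas: Red 4, Blue 8, Green 2, Gold 10, Silver 11, Violet 11, Amber 8 (sum 54, leaving 4 seats).
Remainders in descending order: Violet 0.8831, Gold 0.8378, Blue 0.7256, Red 0.5120, Amber 0.4935, Silver 0.4318, Green 0.1162.
The surplus seats go to Violet, Gold, Blue, Red.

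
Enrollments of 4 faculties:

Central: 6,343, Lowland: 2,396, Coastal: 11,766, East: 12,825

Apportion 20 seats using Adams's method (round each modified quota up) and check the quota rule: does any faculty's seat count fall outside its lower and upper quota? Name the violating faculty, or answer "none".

none

Standard quotas: Central 3.806, Lowland 1.438, Coastal 7.060, East 7.696.
Adams allocation: Central 4, Lowland 2, Coastal 7, East 7.
Every allocation lies between the lower and upper quota.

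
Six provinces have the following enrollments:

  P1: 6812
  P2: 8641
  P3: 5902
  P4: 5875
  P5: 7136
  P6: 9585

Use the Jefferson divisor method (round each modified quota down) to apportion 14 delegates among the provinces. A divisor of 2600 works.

P1 2, P2 3, P3 2, P4 2, P5 2, P6 3

With modified divisor 2600: modified quotas P1 2.620, P2 3.323, P3 2.270, P4 2.260, P5 2.745, P6 3.687.
Rounding down: P1 2, P2 3, P3 2, P4 2, P5 2, P6 3 (total 14).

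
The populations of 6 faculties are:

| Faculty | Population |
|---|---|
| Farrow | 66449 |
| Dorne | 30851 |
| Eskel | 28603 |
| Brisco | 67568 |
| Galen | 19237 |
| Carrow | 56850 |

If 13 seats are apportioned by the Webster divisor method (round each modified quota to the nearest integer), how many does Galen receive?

1

Standard divisor 269558/13 ≈ 20735.231; standard quotas: Farrow 3.205, Dorne 1.488, Eskel 1.379, Brisco 3.259, Galen 0.928, Carrow 2.742.
Rounding to the nearest integer gives 3, 1, 1, 3, 1, 3 = 12 seats, so the divisor must be adjusted.
With modified divisor 19900: modified quotas Farrow 3.339, Dorne 1.550, Eskel 1.437, Brisco 3.395, Galen 0.967, Carrow 2.857.
Rounding to the nearest integer: Farrow 3, Dorne 2, Eskel 1, Brisco 3, Galen 1, Carrow 3 (total 13).
Galen receives 1.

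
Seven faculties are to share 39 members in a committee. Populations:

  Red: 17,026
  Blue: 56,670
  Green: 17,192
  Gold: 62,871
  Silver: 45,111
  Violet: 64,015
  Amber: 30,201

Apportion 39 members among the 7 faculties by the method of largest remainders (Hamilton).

Red 2; Blue 8; Green 2; Gold 8; Silver 6; Violet 9; Amber 4

Standard divisor: 293086 ÷ 39 ≈ 7515.026.
Standard quotas: Red 2.2656, Blue 7.5409, Green 2.2877, Gold 8.3660, Silver 6.0028, Violet 8.5183, Amber 4.0187.
Lower quotas: Red 2, Blue 7, Green 2, Gold 8, Silver 6, Violet 8, Amber 4 (sum 37, leaving 2 seats).
Remainders in descending order: Blue 0.5409, Violet 0.5183, Gold 0.3660, Green 0.2877, Red 0.2656, Amber 0.0187, Silver 0.0028.
The surplus seats go to Blue, Violet.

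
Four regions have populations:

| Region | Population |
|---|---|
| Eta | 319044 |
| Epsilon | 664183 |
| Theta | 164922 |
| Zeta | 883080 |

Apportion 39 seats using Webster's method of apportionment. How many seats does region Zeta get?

Standard divisor 2031229/39 ≈ 52082.795; standard quotas: Eta 6.126, Epsilon 12.752, Theta 3.167, Zeta 16.955.
Rounding to the nearest integer gives Eta 6, Epsilon 13, Theta 3, Zeta 17 — total 39, matching the house size, so no adjustment is needed.
Zeta receives 17.

17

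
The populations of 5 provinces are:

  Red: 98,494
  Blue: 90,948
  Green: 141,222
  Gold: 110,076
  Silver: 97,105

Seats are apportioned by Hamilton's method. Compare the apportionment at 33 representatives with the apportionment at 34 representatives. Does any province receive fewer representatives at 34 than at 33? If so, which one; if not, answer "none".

At 33 seats: Red 6, Blue 5, Green 9, Gold 7, Silver 6.
At 34 seats: Red 6, Blue 6, Green 9, Gold 7, Silver 6.
No province's allocation decreased.

none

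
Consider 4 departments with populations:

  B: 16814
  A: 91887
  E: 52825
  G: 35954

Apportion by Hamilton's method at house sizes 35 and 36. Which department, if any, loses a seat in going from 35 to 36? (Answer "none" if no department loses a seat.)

G

At 35 seats: B 3, A 16, E 9, G 7.
At 36 seats: B 3, A 17, E 10, G 6.
G drops from 7 to 6.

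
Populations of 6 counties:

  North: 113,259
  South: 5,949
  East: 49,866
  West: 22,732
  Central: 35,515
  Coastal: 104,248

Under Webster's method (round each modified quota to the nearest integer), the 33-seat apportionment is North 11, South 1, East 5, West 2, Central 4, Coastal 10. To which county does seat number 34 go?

Coastal

Priority for the next seat is population ÷ (current seats + 0.5).
Priorities: North 9848.609, South 3966.000, East 9066.545, West 9092.800, Central 7892.222, Coastal 9928.381.
Highest priority: Coastal.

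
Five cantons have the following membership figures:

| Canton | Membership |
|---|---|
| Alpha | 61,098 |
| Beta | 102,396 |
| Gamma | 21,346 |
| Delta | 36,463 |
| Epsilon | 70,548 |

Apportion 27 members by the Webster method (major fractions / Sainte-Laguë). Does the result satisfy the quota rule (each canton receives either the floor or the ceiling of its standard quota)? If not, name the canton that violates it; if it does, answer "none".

none

Standard quotas: Alpha 5.652, Beta 9.473, Gamma 1.975, Delta 3.373, Epsilon 6.527.
Webster allocation: Alpha 6, Beta 9, Gamma 2, Delta 3, Epsilon 7.
Every allocation lies between the lower and upper quota.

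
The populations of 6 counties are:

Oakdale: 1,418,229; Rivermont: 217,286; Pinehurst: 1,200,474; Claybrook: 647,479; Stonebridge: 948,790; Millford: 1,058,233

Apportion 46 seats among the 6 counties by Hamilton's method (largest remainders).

Total 5490491; standard divisor 5490491/46 ≈ 119358.5.
Standard quotas: Oakdale 11.8821, Rivermont 1.8204, Pinehurst 10.0577, Claybrook 5.4247, Stonebridge 7.9491, Millford 8.8660.
Lower quotas: Oakdale 11, Rivermont 1, Pinehurst 10, Claybrook 5, Stonebridge 7, Millford 8 (sum 42, leaving 4 seats).
Remainders in descending order: Stonebridge 0.9491, Oakdale 0.8821, Millford 0.8660, Rivermont 0.8204, Claybrook 0.4247, Pinehurst 0.0577.
The surplus seats go to Stonebridge, Oakdale, Millford, Rivermont.

Oakdale 12, Rivermont 2, Pinehurst 10, Claybrook 5, Stonebridge 8, Millford 9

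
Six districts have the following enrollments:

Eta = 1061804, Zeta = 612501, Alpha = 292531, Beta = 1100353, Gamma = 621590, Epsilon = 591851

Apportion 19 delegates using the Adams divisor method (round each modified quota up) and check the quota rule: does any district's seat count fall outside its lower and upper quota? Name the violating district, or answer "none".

none

Standard quotas: Eta 4.713, Zeta 2.719, Alpha 1.298, Beta 4.884, Gamma 2.759, Epsilon 2.627.
Adams allocation: Eta 4, Zeta 3, Alpha 2, Beta 4, Gamma 3, Epsilon 3.
Every allocation lies between the lower and upper quota.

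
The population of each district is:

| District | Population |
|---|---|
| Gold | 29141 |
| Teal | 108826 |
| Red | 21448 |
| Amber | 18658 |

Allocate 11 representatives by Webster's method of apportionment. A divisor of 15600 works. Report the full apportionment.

Gold: 2, Teal: 7, Red: 1, Amber: 1

With modified divisor 15600: modified quotas Gold 1.868, Teal 6.976, Red 1.375, Amber 1.196.
Rounding to the nearest integer: Gold 2, Teal 7, Red 1, Amber 1 (total 11).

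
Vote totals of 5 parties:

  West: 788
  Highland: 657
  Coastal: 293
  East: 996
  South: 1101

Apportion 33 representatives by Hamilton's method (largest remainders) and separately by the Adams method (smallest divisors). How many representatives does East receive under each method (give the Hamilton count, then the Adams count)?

9 and 8

Hamilton: West 7, Highland 6, Coastal 2, East 9, South 9.
Adams: West 7, Highland 6, Coastal 3, East 8, South 9.
East gets 9 under Hamilton and 8 under Adams.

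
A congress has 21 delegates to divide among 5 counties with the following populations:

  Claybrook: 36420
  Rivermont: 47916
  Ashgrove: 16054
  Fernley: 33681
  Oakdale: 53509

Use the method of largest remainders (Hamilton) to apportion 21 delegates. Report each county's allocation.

Total 187580; standard divisor 187580/21 ≈ 8932.381.
Standard quotas: Claybrook 4.0773, Rivermont 5.3643, Ashgrove 1.7973, Fernley 3.7707, Oakdale 5.9905.
Lower quotas: Claybrook 4, Rivermont 5, Ashgrove 1, Fernley 3, Oakdale 5 (sum 18, leaving 3 seats).
Remainders in descending order: Oakdale 0.9905, Ashgrove 0.7973, Fernley 0.7707, Rivermont 0.3643, Claybrook 0.0773.
Largest remainders: Oakdale, Ashgrove, Fernley receive the extra seats.

Claybrook: 4; Rivermont: 5; Ashgrove: 2; Fernley: 4; Oakdale: 6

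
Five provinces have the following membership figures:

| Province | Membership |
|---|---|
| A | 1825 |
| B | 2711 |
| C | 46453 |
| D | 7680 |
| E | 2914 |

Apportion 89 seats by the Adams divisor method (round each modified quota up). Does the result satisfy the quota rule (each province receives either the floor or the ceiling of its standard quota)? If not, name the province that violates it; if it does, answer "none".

Standard quotas: A 2.637, B 3.918, C 67.134, D 11.099, E 4.211.
Adams allocation: A 3, B 4, C 66, D 11, E 5.
C has quota 67.134 (lower 67, upper 68) but receives 66 — outside the quota interval.

C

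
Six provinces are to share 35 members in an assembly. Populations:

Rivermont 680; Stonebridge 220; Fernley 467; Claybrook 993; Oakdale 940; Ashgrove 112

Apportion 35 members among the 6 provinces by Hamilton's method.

Standard divisor: 3412 ÷ 35 ≈ 97.486.
Standard quotas: Rivermont 6.975, Stonebridge 2.257, Fernley 4.790, Claybrook 10.186, Oakdale 9.642, Ashgrove 1.149.
Lower quotas: Rivermont 6, Stonebridge 2, Fernley 4, Claybrook 10, Oakdale 9, Ashgrove 1 (sum 32, leaving 3 seats).
Remainders in descending order: Rivermont 0.975, Fernley 0.790, Oakdale 0.642, Stonebridge 0.257, Claybrook 0.186, Ashgrove 0.149.
Largest remainders: Rivermont, Fernley, Oakdale receive the extra seats.

Rivermont 7, Stonebridge 2, Fernley 5, Claybrook 10, Oakdale 10, Ashgrove 1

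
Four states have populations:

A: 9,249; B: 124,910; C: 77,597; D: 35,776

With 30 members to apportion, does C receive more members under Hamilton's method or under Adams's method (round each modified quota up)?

Hamilton

Hamilton: A 1, B 15, C 10, D 4.
Adams: A 2, B 14, C 9, D 5.
C gets 10 under Hamilton and 9 under Adams.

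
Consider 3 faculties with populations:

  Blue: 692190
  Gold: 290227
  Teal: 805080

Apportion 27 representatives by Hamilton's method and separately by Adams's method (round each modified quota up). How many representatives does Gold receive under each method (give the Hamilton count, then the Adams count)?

4 and 5

Hamilton: Blue 11, Gold 4, Teal 12.
Adams: Blue 10, Gold 5, Teal 12.
Gold gets 4 under Hamilton and 5 under Adams.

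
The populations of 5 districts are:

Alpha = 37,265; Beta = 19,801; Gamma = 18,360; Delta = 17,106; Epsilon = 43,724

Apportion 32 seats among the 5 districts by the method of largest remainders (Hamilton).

The standard divisor is 136256/32 = 4258.
Standard quotas: Alpha 8.7518, Beta 4.6503, Gamma 4.3119, Delta 4.0174, Epsilon 10.2687.
Lower quotas: Alpha 8, Beta 4, Gamma 4, Delta 4, Epsilon 10 (sum 30, leaving 2 seats).
Remainders in descending order: Alpha 0.7518, Beta 0.6503, Gamma 0.3119, Epsilon 0.2687, Delta 0.0174.
The surplus seats go to Alpha, Beta.

Alpha=9, Beta=5, Gamma=4, Delta=4, Epsilon=10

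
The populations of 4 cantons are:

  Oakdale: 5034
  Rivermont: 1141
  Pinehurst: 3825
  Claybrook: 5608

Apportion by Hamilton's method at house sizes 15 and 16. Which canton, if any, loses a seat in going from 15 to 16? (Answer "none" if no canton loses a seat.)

At 15 seats: Oakdale 5, Rivermont 1, Pinehurst 4, Claybrook 5.
At 16 seats: Oakdale 5, Rivermont 1, Pinehurst 4, Claybrook 6.
No canton's allocation decreased.

none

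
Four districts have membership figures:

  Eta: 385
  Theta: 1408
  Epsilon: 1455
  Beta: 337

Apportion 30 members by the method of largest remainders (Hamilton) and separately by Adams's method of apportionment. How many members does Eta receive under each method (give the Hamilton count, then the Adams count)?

Hamilton: Eta 3, Theta 12, Epsilon 12, Beta 3.
Adams: Eta 4, Theta 11, Epsilon 12, Beta 3.
Eta gets 3 under Hamilton and 4 under Adams.

3 and 4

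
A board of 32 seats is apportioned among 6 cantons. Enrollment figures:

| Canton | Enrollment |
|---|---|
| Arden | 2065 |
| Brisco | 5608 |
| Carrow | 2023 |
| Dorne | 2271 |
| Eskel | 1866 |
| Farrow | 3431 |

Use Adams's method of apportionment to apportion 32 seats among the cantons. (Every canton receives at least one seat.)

Standard divisor 17264/32 ≈ 539.5; standard quotas: Arden 3.828, Brisco 10.395, Carrow 3.750, Dorne 4.209, Eskel 3.459, Farrow 6.360.
Rounding up gives 4, 11, 4, 5, 4, 7 = 35 seats, so the divisor must be adjusted.
With modified divisor 600: modified quotas Arden 3.442, Brisco 9.347, Carrow 3.372, Dorne 3.785, Eskel 3.110, Farrow 5.718.
Rounding up: Arden 4, Brisco 10, Carrow 4, Dorne 4, Eskel 4, Farrow 6 (total 32).

Arden=4; Brisco=10; Carrow=4; Dorne=4; Eskel=4; Farrow=6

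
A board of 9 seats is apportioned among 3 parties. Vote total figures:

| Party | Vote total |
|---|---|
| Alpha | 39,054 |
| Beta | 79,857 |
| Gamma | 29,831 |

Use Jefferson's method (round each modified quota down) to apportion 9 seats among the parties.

Standard divisor 148742/9 ≈ 16526.889; standard quotas: Alpha 2.363, Beta 4.832, Gamma 1.805.
Rounding down gives 2, 4, 1 = 7 seats, so the divisor must be adjusted.
With modified divisor 14100: modified quotas Alpha 2.770, Beta 5.664, Gamma 2.116.
Rounding down: Alpha 2, Beta 5, Gamma 2 (total 9).

Alpha 2; Beta 5; Gamma 2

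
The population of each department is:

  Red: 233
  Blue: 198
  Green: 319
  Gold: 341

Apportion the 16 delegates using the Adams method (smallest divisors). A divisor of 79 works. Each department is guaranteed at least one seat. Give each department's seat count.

With modified divisor 79: modified quotas Red 2.949, Blue 2.506, Green 4.038, Gold 4.316.
Rounding up: Red 3, Blue 3, Green 5, Gold 5 (total 16).

Red: 3, Blue: 3, Green: 5, Gold: 5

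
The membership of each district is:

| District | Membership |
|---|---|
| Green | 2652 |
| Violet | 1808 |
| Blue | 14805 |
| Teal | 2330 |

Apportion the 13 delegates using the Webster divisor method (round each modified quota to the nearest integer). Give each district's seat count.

Standard divisor 21595/13 ≈ 1661.154; standard quotas: Green 1.596, Violet 1.088, Blue 8.912, Teal 1.403.
Rounding to the nearest integer gives Green 2, Violet 1, Blue 9, Teal 1 — total 13, matching the house size, so no adjustment is needed.

Green=2, Violet=1, Blue=9, Teal=1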